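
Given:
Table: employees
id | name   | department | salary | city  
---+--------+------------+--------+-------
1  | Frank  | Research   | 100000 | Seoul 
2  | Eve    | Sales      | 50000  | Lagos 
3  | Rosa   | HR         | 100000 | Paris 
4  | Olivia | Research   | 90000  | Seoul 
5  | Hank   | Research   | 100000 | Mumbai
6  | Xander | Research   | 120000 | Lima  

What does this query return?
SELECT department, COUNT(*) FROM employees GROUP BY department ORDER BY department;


Assigning each row to its department group:
  Frank -> Research
  Eve -> Sales
  Rosa -> HR
  Olivia -> Research
  Hank -> Research
  Xander -> Research


3 groups:
HR, 1
Research, 4
Sales, 1


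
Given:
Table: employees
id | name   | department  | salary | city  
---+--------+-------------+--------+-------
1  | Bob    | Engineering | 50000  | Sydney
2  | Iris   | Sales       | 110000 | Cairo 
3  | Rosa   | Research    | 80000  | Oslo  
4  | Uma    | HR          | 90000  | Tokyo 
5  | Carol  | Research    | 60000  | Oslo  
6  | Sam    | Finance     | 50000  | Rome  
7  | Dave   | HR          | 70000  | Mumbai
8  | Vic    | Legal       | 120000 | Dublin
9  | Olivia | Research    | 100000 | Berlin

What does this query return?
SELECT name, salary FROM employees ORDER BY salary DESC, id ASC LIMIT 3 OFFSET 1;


Sort by salary DESC (id ASC tiebreak), then skip 1 and take 3
Rows 2 through 4

3 rows:
Iris, 110000
Olivia, 100000
Uma, 90000


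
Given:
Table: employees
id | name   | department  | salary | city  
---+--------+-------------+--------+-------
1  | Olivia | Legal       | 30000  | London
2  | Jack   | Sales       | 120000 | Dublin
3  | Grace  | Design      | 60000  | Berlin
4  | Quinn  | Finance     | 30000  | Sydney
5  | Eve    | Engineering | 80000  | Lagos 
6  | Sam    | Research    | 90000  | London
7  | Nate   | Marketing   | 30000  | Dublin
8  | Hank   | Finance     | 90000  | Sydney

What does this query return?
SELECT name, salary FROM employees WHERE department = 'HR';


Filtering: department = 'HR'
Matching rows: 0

Empty result set (0 rows)


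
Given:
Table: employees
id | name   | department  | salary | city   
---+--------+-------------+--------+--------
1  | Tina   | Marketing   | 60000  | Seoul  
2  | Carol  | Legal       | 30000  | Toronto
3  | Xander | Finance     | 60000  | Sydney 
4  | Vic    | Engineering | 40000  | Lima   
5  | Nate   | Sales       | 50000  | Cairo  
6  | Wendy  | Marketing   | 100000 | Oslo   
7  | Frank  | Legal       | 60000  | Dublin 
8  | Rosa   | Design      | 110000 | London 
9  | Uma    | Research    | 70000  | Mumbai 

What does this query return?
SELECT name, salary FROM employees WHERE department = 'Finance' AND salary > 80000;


Filtering: department = 'Finance' AND salary > 80000
Matching: 0 rows

Empty result set (0 rows)


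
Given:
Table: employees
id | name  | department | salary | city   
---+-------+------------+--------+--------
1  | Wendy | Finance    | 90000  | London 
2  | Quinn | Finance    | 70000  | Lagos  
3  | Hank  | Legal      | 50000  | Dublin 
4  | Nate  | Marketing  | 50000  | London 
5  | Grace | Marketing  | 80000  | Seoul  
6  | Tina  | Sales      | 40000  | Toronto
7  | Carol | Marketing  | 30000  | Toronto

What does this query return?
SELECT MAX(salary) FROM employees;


Salaries: 90000, 70000, 50000, 50000, 80000, 40000, 30000
MAX = 90000

90000


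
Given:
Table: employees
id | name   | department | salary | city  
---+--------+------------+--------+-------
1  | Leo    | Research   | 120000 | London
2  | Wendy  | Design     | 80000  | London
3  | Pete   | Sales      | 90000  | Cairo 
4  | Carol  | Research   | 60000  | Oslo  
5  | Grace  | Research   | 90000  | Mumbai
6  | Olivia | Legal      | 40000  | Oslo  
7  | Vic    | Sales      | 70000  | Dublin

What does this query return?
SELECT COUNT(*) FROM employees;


COUNT(*) counts all rows

7


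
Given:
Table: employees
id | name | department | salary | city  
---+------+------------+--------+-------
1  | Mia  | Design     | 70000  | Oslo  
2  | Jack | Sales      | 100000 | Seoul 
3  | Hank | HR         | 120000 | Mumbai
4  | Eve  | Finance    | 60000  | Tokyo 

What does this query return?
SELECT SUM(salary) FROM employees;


SUM(salary) = 70000 + 100000 + 120000 + 60000 = 350000

350000


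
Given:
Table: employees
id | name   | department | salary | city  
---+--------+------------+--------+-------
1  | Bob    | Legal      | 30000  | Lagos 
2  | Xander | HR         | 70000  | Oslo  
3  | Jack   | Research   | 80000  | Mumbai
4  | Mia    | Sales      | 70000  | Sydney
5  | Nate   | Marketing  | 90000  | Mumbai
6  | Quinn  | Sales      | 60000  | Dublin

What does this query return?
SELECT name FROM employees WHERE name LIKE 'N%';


LIKE 'N%' matches names starting with 'N'
Matching: 1

1 rows:
Nate


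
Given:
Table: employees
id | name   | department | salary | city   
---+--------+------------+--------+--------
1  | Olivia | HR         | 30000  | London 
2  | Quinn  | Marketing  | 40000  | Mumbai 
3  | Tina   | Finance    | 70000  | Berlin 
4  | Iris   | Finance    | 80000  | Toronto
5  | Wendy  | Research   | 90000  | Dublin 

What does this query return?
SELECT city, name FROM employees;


Projecting columns: city, name

5 rows:
London, Olivia
Mumbai, Quinn
Berlin, Tina
Toronto, Iris
Dublin, Wendy


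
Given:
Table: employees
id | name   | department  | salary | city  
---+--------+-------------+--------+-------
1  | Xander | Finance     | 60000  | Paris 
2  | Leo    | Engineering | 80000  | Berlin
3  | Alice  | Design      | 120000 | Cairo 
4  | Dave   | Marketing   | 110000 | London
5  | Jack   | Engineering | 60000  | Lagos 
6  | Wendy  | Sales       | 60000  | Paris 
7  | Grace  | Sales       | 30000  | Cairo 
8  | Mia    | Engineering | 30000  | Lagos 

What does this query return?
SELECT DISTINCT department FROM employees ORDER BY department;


All 'department' values (row order): Finance, Engineering, Design, Marketing, Engineering, Sales, Sales, Engineering
Removing duplicates leaves 5 unique value(s).

5 values:
Design
Engineering
Finance
Marketing
Sales


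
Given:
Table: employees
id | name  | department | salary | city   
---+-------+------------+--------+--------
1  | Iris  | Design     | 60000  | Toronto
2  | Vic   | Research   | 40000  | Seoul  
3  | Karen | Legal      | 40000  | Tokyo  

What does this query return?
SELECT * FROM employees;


SELECT * returns all 3 rows with all columns

3 rows:
1, Iris, Design, 60000, Toronto
2, Vic, Research, 40000, Seoul
3, Karen, Legal, 40000, Tokyo


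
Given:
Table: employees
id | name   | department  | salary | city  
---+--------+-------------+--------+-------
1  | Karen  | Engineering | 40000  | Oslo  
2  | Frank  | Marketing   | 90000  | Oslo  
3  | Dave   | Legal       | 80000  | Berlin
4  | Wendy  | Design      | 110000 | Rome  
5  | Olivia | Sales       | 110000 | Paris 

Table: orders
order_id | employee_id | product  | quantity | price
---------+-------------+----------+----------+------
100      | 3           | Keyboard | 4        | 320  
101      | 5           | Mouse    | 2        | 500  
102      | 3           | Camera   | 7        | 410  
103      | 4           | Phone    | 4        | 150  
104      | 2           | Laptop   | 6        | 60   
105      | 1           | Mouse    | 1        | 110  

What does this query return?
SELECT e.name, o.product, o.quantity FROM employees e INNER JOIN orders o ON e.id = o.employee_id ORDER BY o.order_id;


Joining employees.id = orders.employee_id:
  employee Dave (id=3) -> order Keyboard
  employee Olivia (id=5) -> order Mouse
  employee Dave (id=3) -> order Camera
  employee Wendy (id=4) -> order Phone
  employee Frank (id=2) -> order Laptop
  employee Karen (id=1) -> order Mouse


6 rows:
Dave, Keyboard, 4
Olivia, Mouse, 2
Dave, Camera, 7
Wendy, Phone, 4
Frank, Laptop, 6
Karen, Mouse, 1


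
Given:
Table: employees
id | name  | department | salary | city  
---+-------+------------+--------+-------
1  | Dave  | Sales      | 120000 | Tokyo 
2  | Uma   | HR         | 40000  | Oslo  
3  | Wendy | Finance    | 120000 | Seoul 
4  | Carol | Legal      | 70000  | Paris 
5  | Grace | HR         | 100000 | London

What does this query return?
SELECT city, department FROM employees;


Projecting columns: city, department

5 rows:
Tokyo, Sales
Oslo, HR
Seoul, Finance
Paris, Legal
London, HR


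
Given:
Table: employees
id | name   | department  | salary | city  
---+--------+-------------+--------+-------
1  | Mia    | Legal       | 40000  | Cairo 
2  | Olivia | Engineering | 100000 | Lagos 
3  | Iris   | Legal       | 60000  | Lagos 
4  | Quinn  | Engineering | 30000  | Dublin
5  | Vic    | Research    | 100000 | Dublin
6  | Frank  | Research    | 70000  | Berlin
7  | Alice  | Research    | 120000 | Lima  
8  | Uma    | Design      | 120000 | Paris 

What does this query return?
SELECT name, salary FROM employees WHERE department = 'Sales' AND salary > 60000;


Filtering: department = 'Sales' AND salary > 60000
Matching: 0 rows

Empty result set (0 rows)


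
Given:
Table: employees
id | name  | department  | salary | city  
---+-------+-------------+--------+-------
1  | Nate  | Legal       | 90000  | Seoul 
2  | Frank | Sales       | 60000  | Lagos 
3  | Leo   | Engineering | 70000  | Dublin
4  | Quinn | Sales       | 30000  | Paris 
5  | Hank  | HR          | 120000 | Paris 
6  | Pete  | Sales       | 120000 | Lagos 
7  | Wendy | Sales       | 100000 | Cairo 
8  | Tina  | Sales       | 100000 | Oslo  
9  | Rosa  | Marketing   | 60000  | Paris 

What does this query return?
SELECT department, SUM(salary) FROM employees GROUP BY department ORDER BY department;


Summing salary within each department:
  Engineering: 70000 = 70000
  HR: 120000 = 120000
  Legal: 90000 = 90000
  Marketing: 60000 = 60000
  Sales: 60000 + 30000 + 120000 + 100000 + 100000 = 410000


5 groups:
Engineering, 70000
HR, 120000
Legal, 90000
Marketing, 60000
Sales, 410000


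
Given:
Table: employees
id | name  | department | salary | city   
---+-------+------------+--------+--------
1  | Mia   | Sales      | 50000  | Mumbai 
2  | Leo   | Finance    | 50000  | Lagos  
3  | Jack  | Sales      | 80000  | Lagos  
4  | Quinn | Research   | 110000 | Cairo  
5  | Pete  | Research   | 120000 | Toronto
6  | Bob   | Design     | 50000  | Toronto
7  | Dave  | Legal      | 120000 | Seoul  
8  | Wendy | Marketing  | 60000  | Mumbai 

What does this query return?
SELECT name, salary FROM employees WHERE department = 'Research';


Filtering: department = 'Research'
Matching rows: 2

2 rows:
Quinn, 110000
Pete, 120000


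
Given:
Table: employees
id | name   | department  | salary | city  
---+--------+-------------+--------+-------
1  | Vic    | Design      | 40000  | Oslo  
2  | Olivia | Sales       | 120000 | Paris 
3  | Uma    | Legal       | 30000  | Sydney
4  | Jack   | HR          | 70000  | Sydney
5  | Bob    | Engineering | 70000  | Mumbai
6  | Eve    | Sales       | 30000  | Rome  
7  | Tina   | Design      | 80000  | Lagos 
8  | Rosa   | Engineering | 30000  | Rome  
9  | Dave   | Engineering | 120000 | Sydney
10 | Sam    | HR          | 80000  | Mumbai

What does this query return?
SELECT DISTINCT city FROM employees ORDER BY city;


All 'city' values (row order): Oslo, Paris, Sydney, Sydney, Mumbai, Rome, Lagos, Rome, Sydney, Mumbai
Removing duplicates leaves 6 unique value(s).

6 values:
Lagos
Mumbai
Oslo
Paris
Rome
Sydney


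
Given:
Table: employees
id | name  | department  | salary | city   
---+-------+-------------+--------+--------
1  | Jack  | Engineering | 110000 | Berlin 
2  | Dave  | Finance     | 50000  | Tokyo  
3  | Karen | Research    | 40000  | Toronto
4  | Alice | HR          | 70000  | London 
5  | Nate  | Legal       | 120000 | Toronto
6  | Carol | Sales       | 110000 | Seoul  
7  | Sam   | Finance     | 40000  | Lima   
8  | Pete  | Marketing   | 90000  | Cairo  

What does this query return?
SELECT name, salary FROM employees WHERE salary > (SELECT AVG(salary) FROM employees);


Subquery: AVG(salary) = 78750.0
Filtering: salary > 78750.0
  Jack (110000) -> MATCH
  Nate (120000) -> MATCH
  Carol (110000) -> MATCH
  Pete (90000) -> MATCH


4 rows:
Jack, 110000
Nate, 120000
Carol, 110000
Pete, 90000


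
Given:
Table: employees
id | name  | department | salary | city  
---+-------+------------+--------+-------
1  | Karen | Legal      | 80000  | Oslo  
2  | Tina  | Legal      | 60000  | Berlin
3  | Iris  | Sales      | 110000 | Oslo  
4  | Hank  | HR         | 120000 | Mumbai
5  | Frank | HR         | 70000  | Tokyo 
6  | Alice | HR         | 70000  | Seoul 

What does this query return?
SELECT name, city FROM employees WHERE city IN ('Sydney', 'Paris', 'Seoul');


Filtering: city IN ('Sydney', 'Paris', 'Seoul')
Matching: 1 rows

1 rows:
Alice, Seoul


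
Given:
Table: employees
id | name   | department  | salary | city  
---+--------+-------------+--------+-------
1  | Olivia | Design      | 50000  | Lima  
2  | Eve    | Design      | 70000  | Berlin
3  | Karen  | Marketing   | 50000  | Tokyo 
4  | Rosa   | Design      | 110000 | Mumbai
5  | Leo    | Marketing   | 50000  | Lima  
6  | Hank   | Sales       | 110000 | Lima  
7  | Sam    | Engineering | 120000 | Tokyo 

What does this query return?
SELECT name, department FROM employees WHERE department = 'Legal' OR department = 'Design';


Filtering: department = 'Legal' OR 'Design'
Matching: 3 rows

3 rows:
Olivia, Design
Eve, Design
Rosa, Design


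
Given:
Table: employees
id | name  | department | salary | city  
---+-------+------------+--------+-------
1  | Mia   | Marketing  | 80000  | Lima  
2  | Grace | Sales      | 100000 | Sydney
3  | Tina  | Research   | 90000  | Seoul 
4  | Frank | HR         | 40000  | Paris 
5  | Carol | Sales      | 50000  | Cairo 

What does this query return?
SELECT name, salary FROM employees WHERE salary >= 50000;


Filtering: salary >= 50000
Matching: 4 rows

4 rows:
Mia, 80000
Grace, 100000
Tina, 90000
Carol, 50000


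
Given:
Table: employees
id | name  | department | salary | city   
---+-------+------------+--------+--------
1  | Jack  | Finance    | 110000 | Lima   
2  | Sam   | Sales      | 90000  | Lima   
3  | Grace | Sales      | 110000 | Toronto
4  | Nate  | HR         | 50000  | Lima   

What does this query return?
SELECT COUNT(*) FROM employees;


COUNT(*) counts all rows

4


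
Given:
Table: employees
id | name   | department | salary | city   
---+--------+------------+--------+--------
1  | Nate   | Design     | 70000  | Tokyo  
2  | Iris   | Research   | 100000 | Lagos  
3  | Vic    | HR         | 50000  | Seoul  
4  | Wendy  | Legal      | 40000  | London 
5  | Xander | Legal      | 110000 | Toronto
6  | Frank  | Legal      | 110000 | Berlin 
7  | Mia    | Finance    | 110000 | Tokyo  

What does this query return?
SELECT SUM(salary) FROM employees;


SUM(salary) = 70000 + 100000 + 50000 + 40000 + 110000 + 110000 + 110000 = 590000

590000


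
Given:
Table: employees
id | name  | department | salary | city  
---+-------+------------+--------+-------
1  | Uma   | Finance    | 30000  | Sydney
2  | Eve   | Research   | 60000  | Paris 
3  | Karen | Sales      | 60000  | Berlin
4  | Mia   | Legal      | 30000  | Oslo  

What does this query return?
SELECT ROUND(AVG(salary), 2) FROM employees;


SUM(salary) = 180000
COUNT = 4
ROUND(AVG, 2) = ROUND(180000 / 4, 2) = 45000.0

45000.0


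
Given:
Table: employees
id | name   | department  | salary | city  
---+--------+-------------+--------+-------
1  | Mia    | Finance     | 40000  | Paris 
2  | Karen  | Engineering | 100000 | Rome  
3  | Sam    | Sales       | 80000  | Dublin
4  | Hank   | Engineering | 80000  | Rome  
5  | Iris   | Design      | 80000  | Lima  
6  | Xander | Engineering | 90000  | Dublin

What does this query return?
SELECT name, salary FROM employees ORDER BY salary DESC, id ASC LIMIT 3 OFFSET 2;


Sort by salary DESC (id ASC tiebreak), then skip 2 and take 3
Rows 3 through 5

3 rows:
Sam, 80000
Hank, 80000
Iris, 80000


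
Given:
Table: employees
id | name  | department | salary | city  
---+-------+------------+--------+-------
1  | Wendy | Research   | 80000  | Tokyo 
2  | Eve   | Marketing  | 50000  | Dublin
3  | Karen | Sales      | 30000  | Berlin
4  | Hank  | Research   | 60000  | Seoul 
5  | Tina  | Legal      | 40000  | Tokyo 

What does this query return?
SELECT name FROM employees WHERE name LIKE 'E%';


LIKE 'E%' matches names starting with 'E'
Matching: 1

1 rows:
Eve


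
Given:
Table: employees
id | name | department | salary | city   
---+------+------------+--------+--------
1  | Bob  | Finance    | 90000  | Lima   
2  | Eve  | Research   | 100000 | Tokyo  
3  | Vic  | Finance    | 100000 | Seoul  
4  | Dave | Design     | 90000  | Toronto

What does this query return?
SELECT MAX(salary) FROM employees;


Salaries: 90000, 100000, 100000, 90000
MAX = 100000

100000


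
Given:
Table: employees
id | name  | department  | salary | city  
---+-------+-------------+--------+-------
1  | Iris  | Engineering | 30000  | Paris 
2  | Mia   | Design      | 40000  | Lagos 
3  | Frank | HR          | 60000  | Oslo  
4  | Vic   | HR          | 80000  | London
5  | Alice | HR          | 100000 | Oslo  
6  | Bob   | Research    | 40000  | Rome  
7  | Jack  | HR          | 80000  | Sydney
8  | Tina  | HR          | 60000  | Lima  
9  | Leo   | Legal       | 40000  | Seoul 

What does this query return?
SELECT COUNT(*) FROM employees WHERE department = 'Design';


Counting rows where department = 'Design'
  Mia -> MATCH


1


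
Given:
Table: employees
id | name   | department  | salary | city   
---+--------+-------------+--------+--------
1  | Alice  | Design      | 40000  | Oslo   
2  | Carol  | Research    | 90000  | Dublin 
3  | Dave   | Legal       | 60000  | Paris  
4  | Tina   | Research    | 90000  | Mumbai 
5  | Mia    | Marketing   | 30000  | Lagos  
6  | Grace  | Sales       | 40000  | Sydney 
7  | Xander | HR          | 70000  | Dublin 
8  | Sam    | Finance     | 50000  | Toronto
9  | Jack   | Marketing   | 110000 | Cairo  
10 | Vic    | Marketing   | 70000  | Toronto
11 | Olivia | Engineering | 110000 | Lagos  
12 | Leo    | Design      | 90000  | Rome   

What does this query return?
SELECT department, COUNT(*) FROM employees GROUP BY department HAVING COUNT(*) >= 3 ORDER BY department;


Groups with count >= 3:
  Marketing: 3 -> PASS
  Design: 2 -> filtered out
  Engineering: 1 -> filtered out
  Finance: 1 -> filtered out
  HR: 1 -> filtered out
  Legal: 1 -> filtered out
  Research: 2 -> filtered out
  Sales: 1 -> filtered out


1 groups:
Marketing, 3


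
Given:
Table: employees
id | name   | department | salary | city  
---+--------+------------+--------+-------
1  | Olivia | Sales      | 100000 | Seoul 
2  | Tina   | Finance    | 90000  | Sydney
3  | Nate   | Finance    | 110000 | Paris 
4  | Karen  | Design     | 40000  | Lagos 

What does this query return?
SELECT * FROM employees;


SELECT * returns all 4 rows with all columns

4 rows:
1, Olivia, Sales, 100000, Seoul
2, Tina, Finance, 90000, Sydney
3, Nate, Finance, 110000, Paris
4, Karen, Design, 40000, Lagos


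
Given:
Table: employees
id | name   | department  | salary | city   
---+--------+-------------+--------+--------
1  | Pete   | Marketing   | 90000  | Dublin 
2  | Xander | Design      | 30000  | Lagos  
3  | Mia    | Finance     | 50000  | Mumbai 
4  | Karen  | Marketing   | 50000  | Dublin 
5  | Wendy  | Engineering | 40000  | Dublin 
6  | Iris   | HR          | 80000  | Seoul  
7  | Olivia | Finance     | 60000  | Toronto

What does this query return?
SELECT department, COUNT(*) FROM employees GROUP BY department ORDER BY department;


Assigning each row to its department group:
  Pete -> Marketing
  Xander -> Design
  Mia -> Finance
  Karen -> Marketing
  Wendy -> Engineering
  Iris -> HR
  Olivia -> Finance


5 groups:
Design, 1
Engineering, 1
Finance, 2
HR, 1
Marketing, 2


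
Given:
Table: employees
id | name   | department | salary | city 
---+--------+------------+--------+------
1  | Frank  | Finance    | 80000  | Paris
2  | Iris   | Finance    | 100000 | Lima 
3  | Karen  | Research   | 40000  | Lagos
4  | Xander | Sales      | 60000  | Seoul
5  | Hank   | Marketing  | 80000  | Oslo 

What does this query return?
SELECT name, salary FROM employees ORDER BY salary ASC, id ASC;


Sorting by salary ASC, then id ASC for ties

5 rows:
Karen, 40000
Xander, 60000
Frank, 80000
Hank, 80000
Iris, 100000


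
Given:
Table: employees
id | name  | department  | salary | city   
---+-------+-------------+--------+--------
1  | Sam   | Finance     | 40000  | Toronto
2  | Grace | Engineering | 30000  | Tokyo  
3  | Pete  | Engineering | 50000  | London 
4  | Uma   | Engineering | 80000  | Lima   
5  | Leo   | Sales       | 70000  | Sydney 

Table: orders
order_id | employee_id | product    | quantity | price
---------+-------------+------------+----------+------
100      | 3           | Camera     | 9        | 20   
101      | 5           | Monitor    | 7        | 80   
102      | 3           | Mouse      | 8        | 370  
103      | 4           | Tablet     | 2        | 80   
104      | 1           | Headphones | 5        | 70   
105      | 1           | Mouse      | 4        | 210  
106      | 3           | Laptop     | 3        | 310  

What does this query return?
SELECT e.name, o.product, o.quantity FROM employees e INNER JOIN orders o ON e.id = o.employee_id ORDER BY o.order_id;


Joining employees.id = orders.employee_id:
  employee Pete (id=3) -> order Camera
  employee Leo (id=5) -> order Monitor
  employee Pete (id=3) -> order Mouse
  employee Uma (id=4) -> order Tablet
  employee Sam (id=1) -> order Headphones
  employee Sam (id=1) -> order Mouse
  employee Pete (id=3) -> order Laptop


7 rows:
Pete, Camera, 9
Leo, Monitor, 7
Pete, Mouse, 8
Uma, Tablet, 2
Sam, Headphones, 5
Sam, Mouse, 4
Pete, Laptop, 3


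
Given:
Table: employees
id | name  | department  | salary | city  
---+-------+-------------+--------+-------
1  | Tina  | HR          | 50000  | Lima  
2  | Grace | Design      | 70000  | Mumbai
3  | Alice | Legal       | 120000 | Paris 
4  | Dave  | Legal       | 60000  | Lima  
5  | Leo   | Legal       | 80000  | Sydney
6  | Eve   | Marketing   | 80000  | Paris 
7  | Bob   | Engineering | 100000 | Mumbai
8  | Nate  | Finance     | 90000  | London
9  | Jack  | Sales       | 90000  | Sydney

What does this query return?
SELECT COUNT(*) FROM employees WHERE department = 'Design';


Counting rows where department = 'Design'
  Grace -> MATCH


1


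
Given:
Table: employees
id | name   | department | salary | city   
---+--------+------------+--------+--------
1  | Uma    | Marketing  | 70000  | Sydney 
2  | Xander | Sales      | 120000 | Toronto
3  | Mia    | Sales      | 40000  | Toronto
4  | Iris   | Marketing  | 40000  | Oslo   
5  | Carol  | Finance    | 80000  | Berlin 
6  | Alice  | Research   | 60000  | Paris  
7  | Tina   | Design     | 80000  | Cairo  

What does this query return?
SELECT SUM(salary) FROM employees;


SUM(salary) = 70000 + 120000 + 40000 + 40000 + 80000 + 60000 + 80000 = 490000

490000


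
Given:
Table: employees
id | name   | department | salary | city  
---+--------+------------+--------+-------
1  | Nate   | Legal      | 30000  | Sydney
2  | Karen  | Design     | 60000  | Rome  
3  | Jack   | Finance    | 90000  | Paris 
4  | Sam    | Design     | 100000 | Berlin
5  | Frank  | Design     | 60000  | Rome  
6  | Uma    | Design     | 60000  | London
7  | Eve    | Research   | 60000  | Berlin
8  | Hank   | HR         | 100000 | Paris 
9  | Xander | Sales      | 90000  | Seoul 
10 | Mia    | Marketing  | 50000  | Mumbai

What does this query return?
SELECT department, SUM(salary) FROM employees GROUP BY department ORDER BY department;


Summing salary within each department:
  Design: 60000 + 100000 + 60000 + 60000 = 280000
  Finance: 90000 = 90000
  HR: 100000 = 100000
  Legal: 30000 = 30000
  Marketing: 50000 = 50000
  Research: 60000 = 60000
  Sales: 90000 = 90000


7 groups:
Design, 280000
Finance, 90000
HR, 100000
Legal, 30000
Marketing, 50000
Research, 60000
Sales, 90000


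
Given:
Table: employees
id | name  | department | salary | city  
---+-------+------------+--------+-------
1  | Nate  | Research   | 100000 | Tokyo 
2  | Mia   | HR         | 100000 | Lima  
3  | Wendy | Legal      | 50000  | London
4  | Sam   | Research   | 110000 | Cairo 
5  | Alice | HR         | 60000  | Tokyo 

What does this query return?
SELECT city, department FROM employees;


Projecting columns: city, department

5 rows:
Tokyo, Research
Lima, HR
London, Legal
Cairo, Research
Tokyo, HR


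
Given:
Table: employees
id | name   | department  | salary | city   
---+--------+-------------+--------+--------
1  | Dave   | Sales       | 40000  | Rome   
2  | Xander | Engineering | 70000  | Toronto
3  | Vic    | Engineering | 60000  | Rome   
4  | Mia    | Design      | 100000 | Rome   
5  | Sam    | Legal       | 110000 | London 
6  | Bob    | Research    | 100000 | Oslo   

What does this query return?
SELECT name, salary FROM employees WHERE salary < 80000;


Filtering: salary < 80000
Matching: 3 rows

3 rows:
Dave, 40000
Xander, 70000
Vic, 60000


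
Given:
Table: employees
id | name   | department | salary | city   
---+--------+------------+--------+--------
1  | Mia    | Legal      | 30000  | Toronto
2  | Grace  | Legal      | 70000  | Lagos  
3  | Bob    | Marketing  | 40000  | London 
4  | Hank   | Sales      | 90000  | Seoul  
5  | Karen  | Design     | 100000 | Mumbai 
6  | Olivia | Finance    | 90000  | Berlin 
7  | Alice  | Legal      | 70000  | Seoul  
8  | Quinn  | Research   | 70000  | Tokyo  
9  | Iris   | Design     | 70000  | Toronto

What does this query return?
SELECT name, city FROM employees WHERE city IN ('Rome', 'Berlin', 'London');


Filtering: city IN ('Rome', 'Berlin', 'London')
Matching: 2 rows

2 rows:
Bob, London
Olivia, Berlin


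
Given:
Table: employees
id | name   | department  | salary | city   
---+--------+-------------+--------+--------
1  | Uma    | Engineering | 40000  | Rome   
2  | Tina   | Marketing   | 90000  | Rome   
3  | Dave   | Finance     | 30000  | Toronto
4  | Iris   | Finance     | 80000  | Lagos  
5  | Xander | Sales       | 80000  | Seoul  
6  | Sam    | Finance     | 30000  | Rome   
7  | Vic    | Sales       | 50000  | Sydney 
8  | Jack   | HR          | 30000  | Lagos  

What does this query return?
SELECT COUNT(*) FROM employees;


COUNT(*) counts all rows

8


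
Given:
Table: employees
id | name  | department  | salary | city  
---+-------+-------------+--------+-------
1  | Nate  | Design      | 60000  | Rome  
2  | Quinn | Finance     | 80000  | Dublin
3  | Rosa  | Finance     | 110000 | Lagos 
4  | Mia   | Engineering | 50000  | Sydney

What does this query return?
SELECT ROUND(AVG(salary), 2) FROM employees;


SUM(salary) = 300000
COUNT = 4
ROUND(AVG, 2) = ROUND(300000 / 4, 2) = 75000.0

75000.0


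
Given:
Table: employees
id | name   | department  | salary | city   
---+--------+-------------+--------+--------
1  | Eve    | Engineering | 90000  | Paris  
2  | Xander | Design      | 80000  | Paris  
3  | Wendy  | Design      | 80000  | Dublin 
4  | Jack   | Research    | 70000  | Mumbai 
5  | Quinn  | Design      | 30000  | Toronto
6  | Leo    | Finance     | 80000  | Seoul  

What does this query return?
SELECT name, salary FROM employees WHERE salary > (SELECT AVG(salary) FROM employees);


Subquery: AVG(salary) = 71666.67
Filtering: salary > 71666.67
  Eve (90000) -> MATCH
  Xander (80000) -> MATCH
  Wendy (80000) -> MATCH
  Leo (80000) -> MATCH


4 rows:
Eve, 90000
Xander, 80000
Wendy, 80000
Leo, 80000


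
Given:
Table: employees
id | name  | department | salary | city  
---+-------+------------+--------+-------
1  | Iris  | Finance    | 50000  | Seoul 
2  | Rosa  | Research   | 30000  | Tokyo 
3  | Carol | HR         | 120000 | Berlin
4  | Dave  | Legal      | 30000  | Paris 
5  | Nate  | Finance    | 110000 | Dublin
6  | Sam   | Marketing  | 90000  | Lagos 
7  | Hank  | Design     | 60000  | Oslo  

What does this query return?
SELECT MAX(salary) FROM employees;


Salaries: 50000, 30000, 120000, 30000, 110000, 90000, 60000
MAX = 120000

120000


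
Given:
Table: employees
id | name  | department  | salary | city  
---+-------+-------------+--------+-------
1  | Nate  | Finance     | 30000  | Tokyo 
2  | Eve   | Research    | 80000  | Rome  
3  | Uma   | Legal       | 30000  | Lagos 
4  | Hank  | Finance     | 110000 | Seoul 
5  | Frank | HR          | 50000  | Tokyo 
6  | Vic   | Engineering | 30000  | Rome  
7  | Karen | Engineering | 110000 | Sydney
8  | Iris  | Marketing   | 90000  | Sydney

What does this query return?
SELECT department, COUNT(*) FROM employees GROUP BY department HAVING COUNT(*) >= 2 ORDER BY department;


Groups with count >= 2:
  Engineering: 2 -> PASS
  Finance: 2 -> PASS
  HR: 1 -> filtered out
  Legal: 1 -> filtered out
  Marketing: 1 -> filtered out
  Research: 1 -> filtered out


2 groups:
Engineering, 2
Finance, 2


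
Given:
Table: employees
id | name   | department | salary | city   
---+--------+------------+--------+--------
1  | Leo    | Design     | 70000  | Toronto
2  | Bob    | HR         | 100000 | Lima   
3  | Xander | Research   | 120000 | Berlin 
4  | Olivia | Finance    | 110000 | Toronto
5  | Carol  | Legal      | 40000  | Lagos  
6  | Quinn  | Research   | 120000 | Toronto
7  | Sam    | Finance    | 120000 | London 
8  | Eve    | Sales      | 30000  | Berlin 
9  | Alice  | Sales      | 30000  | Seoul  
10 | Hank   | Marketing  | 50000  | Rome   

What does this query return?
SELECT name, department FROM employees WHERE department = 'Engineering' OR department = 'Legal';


Filtering: department = 'Engineering' OR 'Legal'
Matching: 1 rows

1 rows:
Carol, Legal


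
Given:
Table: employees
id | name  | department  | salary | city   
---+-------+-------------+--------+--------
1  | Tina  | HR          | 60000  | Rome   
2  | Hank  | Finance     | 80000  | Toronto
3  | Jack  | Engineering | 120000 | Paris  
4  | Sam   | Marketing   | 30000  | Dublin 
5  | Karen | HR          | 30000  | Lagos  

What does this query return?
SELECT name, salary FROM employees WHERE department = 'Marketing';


Filtering: department = 'Marketing'
Matching rows: 1

1 rows:
Sam, 30000


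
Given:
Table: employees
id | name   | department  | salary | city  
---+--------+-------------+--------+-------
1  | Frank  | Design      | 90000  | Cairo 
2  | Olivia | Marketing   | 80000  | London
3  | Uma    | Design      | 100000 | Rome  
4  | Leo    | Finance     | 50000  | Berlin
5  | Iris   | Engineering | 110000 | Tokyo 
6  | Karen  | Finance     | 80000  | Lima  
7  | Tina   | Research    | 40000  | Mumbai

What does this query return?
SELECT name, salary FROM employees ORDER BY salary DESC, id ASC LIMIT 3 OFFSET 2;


Sort by salary DESC (id ASC tiebreak), then skip 2 and take 3
Rows 3 through 5

3 rows:
Frank, 90000
Olivia, 80000
Karen, 80000


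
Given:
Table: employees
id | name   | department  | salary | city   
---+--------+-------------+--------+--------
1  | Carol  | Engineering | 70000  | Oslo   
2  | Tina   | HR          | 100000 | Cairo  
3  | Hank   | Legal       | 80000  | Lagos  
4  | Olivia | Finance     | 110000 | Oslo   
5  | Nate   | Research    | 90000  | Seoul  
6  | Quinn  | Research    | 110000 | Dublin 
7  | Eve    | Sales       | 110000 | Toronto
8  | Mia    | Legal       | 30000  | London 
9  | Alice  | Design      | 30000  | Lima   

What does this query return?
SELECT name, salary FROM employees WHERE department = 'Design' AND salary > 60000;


Filtering: department = 'Design' AND salary > 60000
Matching: 0 rows

Empty result set (0 rows)


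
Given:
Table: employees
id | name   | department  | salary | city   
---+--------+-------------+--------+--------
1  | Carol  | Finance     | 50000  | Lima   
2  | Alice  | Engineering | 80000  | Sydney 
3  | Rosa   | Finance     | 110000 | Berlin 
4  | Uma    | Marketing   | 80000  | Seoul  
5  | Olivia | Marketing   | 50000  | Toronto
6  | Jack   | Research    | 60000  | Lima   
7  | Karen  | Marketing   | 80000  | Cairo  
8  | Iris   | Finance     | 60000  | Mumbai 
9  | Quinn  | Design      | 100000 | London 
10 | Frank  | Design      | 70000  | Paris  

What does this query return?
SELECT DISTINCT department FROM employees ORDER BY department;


All 'department' values (row order): Finance, Engineering, Finance, Marketing, Marketing, Research, Marketing, Finance, Design, Design
Removing duplicates leaves 5 unique value(s).

5 values:
Design
Engineering
Finance
Marketing
Research


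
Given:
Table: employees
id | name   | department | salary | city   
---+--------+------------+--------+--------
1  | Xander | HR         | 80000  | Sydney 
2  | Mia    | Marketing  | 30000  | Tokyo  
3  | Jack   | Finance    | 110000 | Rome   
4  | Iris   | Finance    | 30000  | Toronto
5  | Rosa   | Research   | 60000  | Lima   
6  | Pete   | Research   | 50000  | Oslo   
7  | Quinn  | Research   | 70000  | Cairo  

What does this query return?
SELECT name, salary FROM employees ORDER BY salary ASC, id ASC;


Sorting by salary ASC, then id ASC for ties

7 rows:
Mia, 30000
Iris, 30000
Pete, 50000
Rosa, 60000
Quinn, 70000
Xander, 80000
Jack, 110000


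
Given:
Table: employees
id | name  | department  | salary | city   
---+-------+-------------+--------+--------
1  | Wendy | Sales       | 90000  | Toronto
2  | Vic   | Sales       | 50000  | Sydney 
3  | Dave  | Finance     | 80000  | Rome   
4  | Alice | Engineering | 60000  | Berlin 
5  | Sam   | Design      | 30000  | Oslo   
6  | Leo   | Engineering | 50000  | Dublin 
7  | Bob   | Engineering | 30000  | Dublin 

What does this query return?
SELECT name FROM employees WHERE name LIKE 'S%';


LIKE 'S%' matches names starting with 'S'
Matching: 1

1 rows:
Sam


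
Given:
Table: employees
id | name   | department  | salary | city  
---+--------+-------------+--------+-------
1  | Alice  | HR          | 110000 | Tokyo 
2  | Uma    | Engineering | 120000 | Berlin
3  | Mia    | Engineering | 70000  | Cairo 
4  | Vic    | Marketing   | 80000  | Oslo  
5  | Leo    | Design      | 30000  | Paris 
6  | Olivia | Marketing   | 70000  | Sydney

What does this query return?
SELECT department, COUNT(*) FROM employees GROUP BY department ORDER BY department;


Assigning each row to its department group:
  Alice -> HR
  Uma -> Engineering
  Mia -> Engineering
  Vic -> Marketing
  Leo -> Design
  Olivia -> Marketing


4 groups:
Design, 1
Engineering, 2
HR, 1
Marketing, 2


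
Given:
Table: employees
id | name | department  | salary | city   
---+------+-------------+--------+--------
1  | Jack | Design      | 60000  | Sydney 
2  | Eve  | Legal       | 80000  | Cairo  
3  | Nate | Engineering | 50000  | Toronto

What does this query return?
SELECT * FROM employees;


SELECT * returns all 3 rows with all columns

3 rows:
1, Jack, Design, 60000, Sydney
2, Eve, Legal, 80000, Cairo
3, Nate, Engineering, 50000, Toronto


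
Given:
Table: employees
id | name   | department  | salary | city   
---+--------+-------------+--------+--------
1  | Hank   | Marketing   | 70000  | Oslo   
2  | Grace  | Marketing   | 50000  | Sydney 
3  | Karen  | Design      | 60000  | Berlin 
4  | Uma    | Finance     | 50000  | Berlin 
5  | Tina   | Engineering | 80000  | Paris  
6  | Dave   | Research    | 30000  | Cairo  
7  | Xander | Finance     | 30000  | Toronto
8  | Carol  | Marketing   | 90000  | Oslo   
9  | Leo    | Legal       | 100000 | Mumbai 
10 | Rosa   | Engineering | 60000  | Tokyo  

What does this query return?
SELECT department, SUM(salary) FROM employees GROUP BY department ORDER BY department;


Summing salary within each department:
  Design: 60000 = 60000
  Engineering: 80000 + 60000 = 140000
  Finance: 50000 + 30000 = 80000
  Legal: 100000 = 100000
  Marketing: 70000 + 50000 + 90000 = 210000
  Research: 30000 = 30000


6 groups:
Design, 60000
Engineering, 140000
Finance, 80000
Legal, 100000
Marketing, 210000
Research, 30000


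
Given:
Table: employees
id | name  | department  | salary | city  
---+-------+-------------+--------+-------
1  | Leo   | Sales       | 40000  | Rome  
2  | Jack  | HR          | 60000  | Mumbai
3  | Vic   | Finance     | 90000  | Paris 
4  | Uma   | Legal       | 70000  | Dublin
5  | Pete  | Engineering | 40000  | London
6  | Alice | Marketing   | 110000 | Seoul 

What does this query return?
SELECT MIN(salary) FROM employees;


Salaries: 40000, 60000, 90000, 70000, 40000, 110000
MIN = 40000

40000


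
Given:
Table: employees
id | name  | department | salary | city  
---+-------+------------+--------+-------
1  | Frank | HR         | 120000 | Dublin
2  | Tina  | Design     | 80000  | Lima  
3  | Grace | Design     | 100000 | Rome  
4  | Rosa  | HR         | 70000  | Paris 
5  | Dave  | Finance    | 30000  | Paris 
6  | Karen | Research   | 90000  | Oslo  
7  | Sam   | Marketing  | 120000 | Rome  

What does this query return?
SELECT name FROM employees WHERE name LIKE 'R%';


LIKE 'R%' matches names starting with 'R'
Matching: 1

1 rows:
Rosa


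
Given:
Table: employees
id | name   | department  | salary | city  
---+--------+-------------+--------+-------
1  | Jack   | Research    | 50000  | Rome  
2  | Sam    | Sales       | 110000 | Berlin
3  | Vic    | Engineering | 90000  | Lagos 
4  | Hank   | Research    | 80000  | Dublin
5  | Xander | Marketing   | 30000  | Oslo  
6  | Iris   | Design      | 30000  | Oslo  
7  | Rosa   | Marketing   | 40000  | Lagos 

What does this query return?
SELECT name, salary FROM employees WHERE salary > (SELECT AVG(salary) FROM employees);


Subquery: AVG(salary) = 61428.57
Filtering: salary > 61428.57
  Sam (110000) -> MATCH
  Vic (90000) -> MATCH
  Hank (80000) -> MATCH


3 rows:
Sam, 110000
Vic, 90000
Hank, 80000


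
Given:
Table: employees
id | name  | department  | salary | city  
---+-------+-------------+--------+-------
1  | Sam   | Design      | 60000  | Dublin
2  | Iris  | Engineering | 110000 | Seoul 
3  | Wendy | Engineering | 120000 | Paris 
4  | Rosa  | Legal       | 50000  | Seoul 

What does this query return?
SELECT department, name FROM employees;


Projecting columns: department, name

4 rows:
Design, Sam
Engineering, Iris
Engineering, Wendy
Legal, Rosa


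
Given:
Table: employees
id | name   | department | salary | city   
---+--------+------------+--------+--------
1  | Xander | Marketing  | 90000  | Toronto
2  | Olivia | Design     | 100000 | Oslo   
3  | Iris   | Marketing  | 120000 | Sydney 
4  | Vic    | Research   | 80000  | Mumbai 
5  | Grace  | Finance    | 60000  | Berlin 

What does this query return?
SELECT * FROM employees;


SELECT * returns all 5 rows with all columns

5 rows:
1, Xander, Marketing, 90000, Toronto
2, Olivia, Design, 100000, Oslo
3, Iris, Marketing, 120000, Sydney
4, Vic, Research, 80000, Mumbai
5, Grace, Finance, 60000, Berlin


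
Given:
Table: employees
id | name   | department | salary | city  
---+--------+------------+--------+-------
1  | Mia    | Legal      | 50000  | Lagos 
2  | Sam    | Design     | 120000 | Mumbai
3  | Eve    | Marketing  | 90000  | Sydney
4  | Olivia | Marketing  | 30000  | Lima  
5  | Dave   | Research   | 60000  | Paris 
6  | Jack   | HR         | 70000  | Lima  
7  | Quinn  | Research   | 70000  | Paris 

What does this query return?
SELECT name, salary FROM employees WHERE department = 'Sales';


Filtering: department = 'Sales'
Matching rows: 0

Empty result set (0 rows)


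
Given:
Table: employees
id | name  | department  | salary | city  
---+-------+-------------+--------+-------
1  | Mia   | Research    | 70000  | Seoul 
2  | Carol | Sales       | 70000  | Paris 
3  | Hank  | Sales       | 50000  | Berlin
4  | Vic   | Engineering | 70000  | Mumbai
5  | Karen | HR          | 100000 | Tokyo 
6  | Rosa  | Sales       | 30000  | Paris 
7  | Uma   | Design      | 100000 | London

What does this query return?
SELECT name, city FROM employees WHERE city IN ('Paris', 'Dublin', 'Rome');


Filtering: city IN ('Paris', 'Dublin', 'Rome')
Matching: 2 rows

2 rows:
Carol, Paris
Rosa, Paris


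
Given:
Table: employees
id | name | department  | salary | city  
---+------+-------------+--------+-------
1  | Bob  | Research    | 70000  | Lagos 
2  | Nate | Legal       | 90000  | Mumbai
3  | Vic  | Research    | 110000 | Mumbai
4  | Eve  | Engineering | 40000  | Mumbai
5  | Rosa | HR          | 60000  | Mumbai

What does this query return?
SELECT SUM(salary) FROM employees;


SUM(salary) = 70000 + 90000 + 110000 + 40000 + 60000 = 370000

370000
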